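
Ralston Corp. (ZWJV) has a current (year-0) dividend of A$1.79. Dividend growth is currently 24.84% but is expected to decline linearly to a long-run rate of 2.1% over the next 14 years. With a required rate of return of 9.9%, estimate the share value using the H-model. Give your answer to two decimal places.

A$59.96

H-model: P₀ = D₀[(1+g_L) + H(g_S−g_L)]/(r−g_L), with H = 14/2 = 7.
P₀ = 1.79 × [(1+0.021) + 7×(0.2484−0.021)] / (0.099−0.021)
   = 1.79 × 2.6128 / 0.078 = 59.9604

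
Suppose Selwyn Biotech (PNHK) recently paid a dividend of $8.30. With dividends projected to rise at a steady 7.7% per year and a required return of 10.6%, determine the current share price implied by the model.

$308.24

Gordon growth model: P₀ = D₁/(r − g). D₁ = 8.30 × (1 + 0.077) = 8.9391.
P₀ = 8.9391 / (0.106 − 0.077) = 8.9391 / 0.029 = 308.2448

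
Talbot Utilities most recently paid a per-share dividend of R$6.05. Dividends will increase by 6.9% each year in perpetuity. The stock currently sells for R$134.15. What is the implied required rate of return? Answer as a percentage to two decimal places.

11.72%

Rearranging the constant-growth DDM: r = D₁/P₀ + g.
D₁ = 6.05 × (1 + 0.069) = 6.4674.
r = 6.4674 / 134.15 + 0.069 = 0.04821 + 0.069 = 0.11721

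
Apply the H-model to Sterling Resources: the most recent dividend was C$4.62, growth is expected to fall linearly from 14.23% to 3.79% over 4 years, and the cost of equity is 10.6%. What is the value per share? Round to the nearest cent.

H-model: P₀ = D₀[(1+g_L) + H(g_S−g_L)]/(r−g_L), with H = 4/2 = 2.
P₀ = 4.62 × [(1+0.0379) + 2×(0.1423−0.0379)] / (0.106−0.0379)
   = 4.62 × 1.2467 / 0.0681 = 84.5779

C$84.58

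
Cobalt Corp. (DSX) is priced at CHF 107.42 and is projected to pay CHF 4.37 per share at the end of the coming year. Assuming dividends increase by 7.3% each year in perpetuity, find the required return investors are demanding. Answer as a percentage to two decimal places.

11.37%

Rearranging the constant-growth DDM: r = D₁/P₀ + g.
r = 4.3700 / 107.42 + 0.073 = 0.04068 + 0.073 = 0.11368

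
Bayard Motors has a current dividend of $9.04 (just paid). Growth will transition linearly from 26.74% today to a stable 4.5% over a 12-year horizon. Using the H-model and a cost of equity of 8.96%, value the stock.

$482.28

H-model: P₀ = D₀[(1+g_L) + H(g_S−g_L)]/(r−g_L), with H = 12/2 = 6.
P₀ = 9.04 × [(1+0.045) + 6×(0.2674−0.045)] / (0.0896−0.045)
   = 9.04 × 2.3794 / 0.0446 = 482.2820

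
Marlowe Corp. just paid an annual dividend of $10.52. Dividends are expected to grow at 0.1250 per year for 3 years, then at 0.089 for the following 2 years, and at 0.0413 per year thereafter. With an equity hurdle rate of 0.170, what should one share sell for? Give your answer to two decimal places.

Three-stage DDM. Project D₁…D_5; terminal Gordon value at t=5 with g = 0.0413; discount at r = 0.17.
D_1 = 11.8350
D_2 = 13.3144
D_3 = 14.9787
D_4 = 16.3118
D_5 = 17.7635
TV_5 = 18.4972/(0.17−0.0413) = 143.7230
P₀ = Σ Dₜ/(1+r)ᵗ + TV_5/(1+r)^5 = 111.5546

$111.55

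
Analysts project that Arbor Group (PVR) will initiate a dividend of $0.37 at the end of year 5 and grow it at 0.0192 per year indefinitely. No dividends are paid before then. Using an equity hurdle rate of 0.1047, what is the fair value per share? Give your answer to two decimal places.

$2.91

Deferred-dividend DDM. At t=4 the remaining stream is a growing perpetuity with first payment D_5 = 0.37.
V_4 = D_5/(r−g) = 0.37/(0.1047−0.0192) = 4.3275
P₀ = V_4/(1+r)^4 = 4.3275/(1+0.1047)^4 = 2.9057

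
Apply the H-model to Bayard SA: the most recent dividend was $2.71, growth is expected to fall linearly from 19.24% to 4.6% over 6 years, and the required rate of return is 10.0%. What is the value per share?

$74.54

H-model: P₀ = D₀[(1+g_L) + H(g_S−g_L)]/(r−g_L), with H = 6/2 = 3.
P₀ = 2.71 × [(1+0.046) + 3×(0.1924−0.046)] / (0.1−0.046)
   = 2.71 × 1.4852 / 0.054 = 74.5350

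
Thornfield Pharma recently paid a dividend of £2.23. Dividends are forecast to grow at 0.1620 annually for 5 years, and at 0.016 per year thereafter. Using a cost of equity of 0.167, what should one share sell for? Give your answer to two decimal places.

£25.69

Two-stage DDM. Project D₁…D_5 at 0.162, terminal growth 0.016, discount at r = 0.167.
D_1 = 2.5913
D_2 = 3.0110
D_3 = 3.4988
D_4 = 4.0656
D_5 = 4.7243
Terminal value at t=5: TV = D_6/(r−g) = 4.7999/(0.167−0.016) = 31.7872
P₀ = 2.5913/(1+0.167)^1 + 3.0110/(1+0.167)^2 + 3.4988/(1+0.167)^3 + 4.0656/(1+0.167)^4 + 4.7243/(1+0.167)^5 + 31.7872/(1+0.167)^5 = 25.6933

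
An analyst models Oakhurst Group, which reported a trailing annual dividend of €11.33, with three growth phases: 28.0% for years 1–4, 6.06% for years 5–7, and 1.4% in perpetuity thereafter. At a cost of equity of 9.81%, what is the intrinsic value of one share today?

€353.26

Three-stage DDM. Project D₁…D_7; terminal Gordon value at t=7 with g = 0.014; discount at r = 0.0981.
D_1 = 14.5024
D_2 = 18.5631
D_3 = 23.7607
D_4 = 30.4137
D_5 = 32.2568
D_6 = 34.2116
D_7 = 36.2848
TV_7 = 36.7928/(0.0981−0.014) = 437.4885
P₀ = Σ Dₜ/(1+r)ᵗ + TV_7/(1+r)^7 = 353.2594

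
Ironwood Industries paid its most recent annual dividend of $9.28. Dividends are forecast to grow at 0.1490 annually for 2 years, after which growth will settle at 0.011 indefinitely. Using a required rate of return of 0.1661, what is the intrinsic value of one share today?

Two-stage DDM. Project D₁…D_2 at 0.149, terminal growth 0.011, discount at r = 0.1661.
D_1 = 10.6627
D_2 = 12.2515
Terminal value at t=2: TV = D_3/(r−g) = 12.3862/(0.1661−0.011) = 79.8596
P₀ = 10.6627/(1+0.1661)^1 + 12.2515/(1+0.1661)^2 + 79.8596/(1+0.1661)^2 = 76.8832

$76.88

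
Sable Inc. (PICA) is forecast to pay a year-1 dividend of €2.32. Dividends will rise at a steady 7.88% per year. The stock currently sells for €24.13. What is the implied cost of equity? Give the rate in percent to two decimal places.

17.49%

Rearranging the constant-growth DDM: r = D₁/P₀ + g.
r = 2.3200 / 24.13 + 0.0788 = 0.09615 + 0.0788 = 0.17495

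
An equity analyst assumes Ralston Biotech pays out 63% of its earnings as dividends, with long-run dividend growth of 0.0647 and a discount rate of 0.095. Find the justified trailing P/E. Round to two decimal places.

Justified trailing P/E = b(1+g)/(r−g) = 0.63×(1+0.0647)/(0.095−0.0647) = 22.1373

22.14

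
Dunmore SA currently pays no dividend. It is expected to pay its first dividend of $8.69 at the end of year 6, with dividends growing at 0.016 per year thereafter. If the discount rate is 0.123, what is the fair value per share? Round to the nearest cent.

$45.47

Deferred-dividend DDM. At t=5 the remaining stream is a growing perpetuity with first payment D_6 = 8.69.
V_5 = D_6/(r−g) = 8.69/(0.123−0.016) = 81.2150
P₀ = V_5/(1+r)^5 = 81.2150/(1+0.123)^5 = 45.4713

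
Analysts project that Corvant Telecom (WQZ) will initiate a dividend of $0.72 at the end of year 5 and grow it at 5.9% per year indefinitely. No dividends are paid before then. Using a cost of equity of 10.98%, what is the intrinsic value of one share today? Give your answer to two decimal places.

$9.34

Deferred-dividend DDM. At t=4 the remaining stream is a growing perpetuity with first payment D_5 = 0.72.
V_4 = D_5/(r−g) = 0.72/(0.1098−0.059) = 14.1732
P₀ = V_4/(1+r)^4 = 14.1732/(1+0.1098)^4 = 9.3431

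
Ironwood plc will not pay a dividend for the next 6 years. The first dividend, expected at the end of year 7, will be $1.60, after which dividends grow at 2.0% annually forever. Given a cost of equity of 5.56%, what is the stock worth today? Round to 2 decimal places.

$32.48

Deferred-dividend DDM. At t=6 the remaining stream is a growing perpetuity with first payment D_7 = 1.60.
V_6 = D_7/(r−g) = 1.60/(0.0556−0.02) = 44.9438
P₀ = V_6/(1+r)^6 = 44.9438/(1+0.0556)^6 = 32.4843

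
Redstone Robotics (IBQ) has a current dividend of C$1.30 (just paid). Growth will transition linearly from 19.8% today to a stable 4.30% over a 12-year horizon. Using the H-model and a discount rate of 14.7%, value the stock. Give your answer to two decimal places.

H-model: P₀ = D₀[(1+g_L) + H(g_S−g_L)]/(r−g_L), with H = 12/2 = 6.
P₀ = 1.30 × [(1+0.043) + 6×(0.198−0.043)] / (0.147−0.043)
   = 1.30 × 1.9730 / 0.104 = 24.6625

C$24.66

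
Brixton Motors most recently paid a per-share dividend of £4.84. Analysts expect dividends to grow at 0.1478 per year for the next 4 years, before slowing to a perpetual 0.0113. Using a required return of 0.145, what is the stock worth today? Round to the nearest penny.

£56.45

Two-stage DDM. Project D₁…D_4 at 0.1478, terminal growth 0.0113, discount at r = 0.145.
D_1 = 5.5554
D_2 = 6.3764
D_3 = 7.3189
D_4 = 8.4006
Terminal value at t=4: TV = D_5/(r−g) = 8.4955/(0.145−0.0113) = 63.5417
P₀ = 5.5554/(1+0.145)^1 + 6.3764/(1+0.145)^2 + 7.3189/(1+0.145)^3 + 8.4006/(1+0.145)^4 + 63.5417/(1+0.145)^4 = 56.4476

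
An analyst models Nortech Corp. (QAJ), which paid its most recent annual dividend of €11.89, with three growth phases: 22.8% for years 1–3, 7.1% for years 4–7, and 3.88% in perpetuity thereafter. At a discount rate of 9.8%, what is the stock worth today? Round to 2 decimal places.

€371.54

Three-stage DDM. Project D₁…D_7; terminal Gordon value at t=7 with g = 0.0388; discount at r = 0.098.
D_1 = 14.6009
D_2 = 17.9299
D_3 = 22.0180
D_4 = 23.5812
D_5 = 25.2555
D_6 = 27.0486
D_7 = 28.9691
TV_7 = 30.0931/(0.098−0.0388) = 508.3292
P₀ = Σ Dₜ/(1+r)ᵗ + TV_7/(1+r)^7 = 371.5415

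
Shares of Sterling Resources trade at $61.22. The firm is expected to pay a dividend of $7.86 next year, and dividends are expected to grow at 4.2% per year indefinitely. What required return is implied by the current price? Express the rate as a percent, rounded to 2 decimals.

Rearranging the constant-growth DDM: r = D₁/P₀ + g.
r = 7.8600 / 61.22 + 0.042 = 0.12839 + 0.042 = 0.17039

17.04%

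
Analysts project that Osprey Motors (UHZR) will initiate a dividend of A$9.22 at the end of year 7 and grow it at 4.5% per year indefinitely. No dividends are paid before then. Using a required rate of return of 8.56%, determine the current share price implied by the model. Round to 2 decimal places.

Deferred-dividend DDM. At t=6 the remaining stream is a growing perpetuity with first payment D_7 = 9.22.
V_6 = D_7/(r−g) = 9.22/(0.0856−0.045) = 227.0936
P₀ = V_6/(1+r)^6 = 227.0936/(1+0.0856)^6 = 138.7349

A$138.73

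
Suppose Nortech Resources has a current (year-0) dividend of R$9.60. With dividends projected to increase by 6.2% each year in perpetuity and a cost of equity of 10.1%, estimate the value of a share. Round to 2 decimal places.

Gordon growth model: P₀ = D₁/(r − g). D₁ = 9.60 × (1 + 0.062) = 10.1952.
P₀ = 10.1952 / (0.101 − 0.062) = 10.1952 / 0.039 = 261.4154

R$261.42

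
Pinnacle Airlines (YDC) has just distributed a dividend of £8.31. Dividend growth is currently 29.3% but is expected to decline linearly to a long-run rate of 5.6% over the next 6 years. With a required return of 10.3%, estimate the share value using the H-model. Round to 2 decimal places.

H-model: P₀ = D₀[(1+g_L) + H(g_S−g_L)]/(r−g_L), with H = 6/2 = 3.
P₀ = 8.31 × [(1+0.056) + 3×(0.293−0.056)] / (0.103−0.056)
   = 8.31 × 1.7670 / 0.047 = 312.4206

£312.42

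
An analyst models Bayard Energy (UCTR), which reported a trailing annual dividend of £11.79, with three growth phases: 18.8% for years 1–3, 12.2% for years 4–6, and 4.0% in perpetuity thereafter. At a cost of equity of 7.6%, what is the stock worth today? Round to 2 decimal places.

Three-stage DDM. Project D₁…D_6; terminal Gordon value at t=6 with g = 0.04; discount at r = 0.076.
D_1 = 14.0065
D_2 = 16.6397
D_3 = 19.7680
D_4 = 22.1797
D_5 = 24.8856
D_6 = 27.9217
TV_6 = 29.0386/(0.076−0.04) = 806.6266
P₀ = Σ Dₜ/(1+r)ᵗ + TV_6/(1+r)^6 = 614.8048

£614.80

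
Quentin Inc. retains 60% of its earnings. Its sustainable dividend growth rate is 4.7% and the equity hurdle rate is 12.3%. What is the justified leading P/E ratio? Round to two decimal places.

5.26

Payout ratio b = 1 − 0.60 = 0.40.
Justified leading P/E = b/(r−g) = 0.40/(0.123−0.047) = 5.2632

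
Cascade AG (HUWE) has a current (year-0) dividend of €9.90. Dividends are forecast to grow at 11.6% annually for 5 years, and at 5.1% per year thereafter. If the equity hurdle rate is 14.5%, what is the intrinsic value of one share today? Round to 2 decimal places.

€143.23

Two-stage DDM. Project D₁…D_5 at 0.116, terminal growth 0.051, discount at r = 0.145.
D_1 = 11.0484
D_2 = 12.3300
D_3 = 13.7603
D_4 = 15.3565
D_5 = 17.1378
Terminal value at t=5: TV = D_6/(r−g) = 18.0119/(0.145−0.051) = 191.6157
P₀ = 11.0484/(1+0.145)^1 + 12.3300/(1+0.145)^2 + 13.7603/(1+0.145)^3 + 15.3565/(1+0.145)^4 + 17.1378/(1+0.145)^5 + 191.6157/(1+0.145)^5 = 143.2287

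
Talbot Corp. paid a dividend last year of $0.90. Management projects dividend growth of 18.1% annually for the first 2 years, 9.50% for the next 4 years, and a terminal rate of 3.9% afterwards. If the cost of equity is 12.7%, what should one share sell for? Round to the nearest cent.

$16.01

Three-stage DDM. Project D₁…D_6; terminal Gordon value at t=6 with g = 0.039; discount at r = 0.127.
D_1 = 1.0629
D_2 = 1.2553
D_3 = 1.3745
D_4 = 1.5051
D_5 = 1.6481
D_6 = 1.8047
TV_6 = 1.8751/(0.127−0.039) = 21.3075
P₀ = Σ Dₜ/(1+r)ᵗ + TV_6/(1+r)^6 = 16.0108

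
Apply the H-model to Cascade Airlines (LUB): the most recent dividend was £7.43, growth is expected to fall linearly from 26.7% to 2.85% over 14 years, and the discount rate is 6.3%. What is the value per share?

£581.05

H-model: P₀ = D₀[(1+g_L) + H(g_S−g_L)]/(r−g_L), with H = 14/2 = 7.
P₀ = 7.43 × [(1+0.0285) + 7×(0.267−0.0285)] / (0.063−0.0285)
   = 7.43 × 2.6980 / 0.0345 = 581.0475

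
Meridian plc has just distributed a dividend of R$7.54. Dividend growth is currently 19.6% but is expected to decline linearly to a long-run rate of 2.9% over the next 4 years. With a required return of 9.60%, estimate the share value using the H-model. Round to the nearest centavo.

R$153.39

H-model: P₀ = D₀[(1+g_L) + H(g_S−g_L)]/(r−g_L), with H = 4/2 = 2.
P₀ = 7.54 × [(1+0.029) + 2×(0.196−0.029)] / (0.096−0.029)
   = 7.54 × 1.3630 / 0.067 = 153.3884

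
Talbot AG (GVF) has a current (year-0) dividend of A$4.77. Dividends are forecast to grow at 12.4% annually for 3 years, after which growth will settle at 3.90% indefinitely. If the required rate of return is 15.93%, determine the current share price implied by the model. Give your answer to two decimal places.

A$51.00

Two-stage DDM. Project D₁…D_3 at 0.124, terminal growth 0.039, discount at r = 0.1593.
D_1 = 5.3615
D_2 = 6.0263
D_3 = 6.7736
Terminal value at t=3: TV = D_4/(r−g) = 7.0377/(0.1593−0.039) = 58.5015
P₀ = 5.3615/(1+0.1593)^1 + 6.0263/(1+0.1593)^2 + 6.7736/(1+0.1593)^3 + 58.5015/(1+0.1593)^3 = 51.0035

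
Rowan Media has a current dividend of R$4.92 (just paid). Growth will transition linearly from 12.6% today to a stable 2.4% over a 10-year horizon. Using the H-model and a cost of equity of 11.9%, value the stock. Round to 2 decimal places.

H-model: P₀ = D₀[(1+g_L) + H(g_S−g_L)]/(r−g_L), with H = 10/2 = 5.
P₀ = 4.92 × [(1+0.024) + 5×(0.126−0.024)] / (0.119−0.024)
   = 4.92 × 1.5340 / 0.095 = 79.4451

R$79.45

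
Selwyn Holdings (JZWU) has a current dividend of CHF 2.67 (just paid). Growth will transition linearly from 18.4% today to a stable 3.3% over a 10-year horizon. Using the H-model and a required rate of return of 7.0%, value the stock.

H-model: P₀ = D₀[(1+g_L) + H(g_S−g_L)]/(r−g_L), with H = 10/2 = 5.
P₀ = 2.67 × [(1+0.033) + 5×(0.184−0.033)] / (0.07−0.033)
   = 2.67 × 1.7880 / 0.037 = 129.0259

CHF 129.03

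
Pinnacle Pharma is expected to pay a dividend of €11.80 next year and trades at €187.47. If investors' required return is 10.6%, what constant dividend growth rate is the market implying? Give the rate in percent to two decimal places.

4.31%

From P₀ = D₁/(r − g), the implied growth is g = r − D₁/P₀.
g = 0.106 − 11.80/187.47 = 0.106 − 0.06294 = 0.04306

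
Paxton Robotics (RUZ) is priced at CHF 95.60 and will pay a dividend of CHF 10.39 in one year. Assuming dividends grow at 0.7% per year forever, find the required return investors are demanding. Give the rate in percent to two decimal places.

11.57%

Rearranging the constant-growth DDM: r = D₁/P₀ + g.
r = 10.3900 / 95.60 + 0.007 = 0.10868 + 0.007 = 0.11568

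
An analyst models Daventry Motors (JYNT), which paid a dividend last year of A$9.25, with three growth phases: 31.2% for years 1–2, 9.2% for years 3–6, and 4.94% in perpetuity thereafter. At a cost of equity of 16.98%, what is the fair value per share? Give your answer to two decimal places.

A$138.32

Three-stage DDM. Project D₁…D_6; terminal Gordon value at t=6 with g = 0.0494; discount at r = 0.1698.
D_1 = 12.1360
D_2 = 15.9224
D_3 = 17.3873
D_4 = 18.9869
D_5 = 20.7337
D_6 = 22.6412
TV_6 = 23.7597/(0.1698−0.0494) = 197.3397
P₀ = Σ Dₜ/(1+r)ᵗ + TV_6/(1+r)^6 = 138.3210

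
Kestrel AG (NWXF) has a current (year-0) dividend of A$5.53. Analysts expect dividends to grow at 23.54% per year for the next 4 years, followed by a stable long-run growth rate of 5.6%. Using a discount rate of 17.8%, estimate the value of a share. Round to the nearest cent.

A$82.85

Two-stage DDM. Project D₁…D_4 at 0.2354, terminal growth 0.056, discount at r = 0.178.
D_1 = 6.8318
D_2 = 8.4400
D_3 = 10.4267
D_4 = 12.8812
Terminal value at t=4: TV = D_5/(r−g) = 13.6025/(0.178−0.056) = 111.4961
P₀ = 6.8318/(1+0.178)^1 + 8.4400/(1+0.178)^2 + 10.4267/(1+0.178)^3 + 12.8812/(1+0.178)^4 + 111.4961/(1+0.178)^4 = 82.8491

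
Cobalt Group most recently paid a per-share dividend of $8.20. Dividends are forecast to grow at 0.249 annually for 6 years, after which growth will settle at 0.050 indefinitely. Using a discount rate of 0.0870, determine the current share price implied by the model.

Two-stage DDM. Project D₁…D_6 at 0.249, terminal growth 0.05, discount at r = 0.087.
D_1 = 10.2418
D_2 = 12.7920
D_3 = 15.9772
D_4 = 19.9555
D_5 = 24.9245
D_6 = 31.1307
Terminal value at t=6: TV = D_7/(r−g) = 32.6872/(0.087−0.05) = 883.4380
P₀ = 10.2418/(1+0.087)^1 + 12.7920/(1+0.087)^2 + 15.9772/(1+0.087)^3 + 19.9555/(1+0.087)^4 + 24.9245/(1+0.087)^5 + 31.1307/(1+0.087)^6 + 883.4380/(1+0.087)^6 = 617.8260

$617.83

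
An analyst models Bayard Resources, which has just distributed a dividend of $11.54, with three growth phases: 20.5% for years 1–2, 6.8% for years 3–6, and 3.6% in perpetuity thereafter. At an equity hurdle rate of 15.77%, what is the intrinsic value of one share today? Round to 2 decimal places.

$142.64

Three-stage DDM. Project D₁…D_6; terminal Gordon value at t=6 with g = 0.036; discount at r = 0.1577.
D_1 = 13.9057
D_2 = 16.7564
D_3 = 17.8958
D_4 = 19.1127
D_5 = 20.4124
D_6 = 21.8004
TV_6 = 22.5852/(0.1577−0.036) = 185.5812
P₀ = Σ Dₜ/(1+r)ᵗ + TV_6/(1+r)^6 = 142.6406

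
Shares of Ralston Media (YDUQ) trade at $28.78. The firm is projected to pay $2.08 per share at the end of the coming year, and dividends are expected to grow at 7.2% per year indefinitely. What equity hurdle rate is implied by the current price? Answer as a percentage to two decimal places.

14.43%

Rearranging the constant-growth DDM: r = D₁/P₀ + g.
r = 2.0800 / 28.78 + 0.072 = 0.07227 + 0.072 = 0.14427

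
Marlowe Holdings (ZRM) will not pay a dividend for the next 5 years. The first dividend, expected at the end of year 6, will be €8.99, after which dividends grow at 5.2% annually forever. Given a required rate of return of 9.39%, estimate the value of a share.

€136.98

Deferred-dividend DDM. At t=5 the remaining stream is a growing perpetuity with first payment D_6 = 8.99.
V_5 = D_6/(r−g) = 8.99/(0.0939−0.052) = 214.5585
P₀ = V_5/(1+r)^5 = 214.5585/(1+0.0939)^5 = 136.9801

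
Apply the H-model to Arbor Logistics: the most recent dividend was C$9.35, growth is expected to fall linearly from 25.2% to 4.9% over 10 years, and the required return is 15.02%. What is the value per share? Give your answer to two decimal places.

C$190.70

H-model: P₀ = D₀[(1+g_L) + H(g_S−g_L)]/(r−g_L), with H = 10/2 = 5.
P₀ = 9.35 × [(1+0.049) + 5×(0.252−0.049)] / (0.1502−0.049)
   = 9.35 × 2.0640 / 0.1012 = 190.6957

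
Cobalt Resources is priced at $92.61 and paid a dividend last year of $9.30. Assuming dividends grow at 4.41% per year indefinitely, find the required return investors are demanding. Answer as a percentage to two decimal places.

Rearranging the constant-growth DDM: r = D₁/P₀ + g.
D₁ = 9.30 × (1 + 0.0441) = 9.7101.
r = 9.7101 / 92.61 + 0.0441 = 0.10485 + 0.0441 = 0.14895

14.89%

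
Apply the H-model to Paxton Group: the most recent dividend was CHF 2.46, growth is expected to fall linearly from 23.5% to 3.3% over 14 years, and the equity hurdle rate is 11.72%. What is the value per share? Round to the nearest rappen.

H-model: P₀ = D₀[(1+g_L) + H(g_S−g_L)]/(r−g_L), with H = 14/2 = 7.
P₀ = 2.46 × [(1+0.033) + 7×(0.235−0.033)] / (0.1172−0.033)
   = 2.46 × 2.4470 / 0.0842 = 71.4919

CHF 71.49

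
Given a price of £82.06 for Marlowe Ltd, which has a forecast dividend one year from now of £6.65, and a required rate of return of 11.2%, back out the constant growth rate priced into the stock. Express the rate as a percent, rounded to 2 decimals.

From P₀ = D₁/(r − g), the implied growth is g = r − D₁/P₀.
g = 0.112 − 6.65/82.06 = 0.112 − 0.08104 = 0.03096

3.10%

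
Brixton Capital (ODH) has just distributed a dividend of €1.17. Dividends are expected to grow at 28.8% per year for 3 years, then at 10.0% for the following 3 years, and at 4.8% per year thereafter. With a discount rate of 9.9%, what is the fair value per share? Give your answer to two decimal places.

€49.33

Three-stage DDM. Project D₁…D_6; terminal Gordon value at t=6 with g = 0.048; discount at r = 0.099.
D_1 = 1.5070
D_2 = 1.9410
D_3 = 2.5000
D_4 = 2.7500
D_5 = 3.0250
D_6 = 3.3274
TV_6 = 3.4872/(0.099−0.048) = 68.3758
P₀ = Σ Dₜ/(1+r)ᵗ + TV_6/(1+r)^6 = 49.3297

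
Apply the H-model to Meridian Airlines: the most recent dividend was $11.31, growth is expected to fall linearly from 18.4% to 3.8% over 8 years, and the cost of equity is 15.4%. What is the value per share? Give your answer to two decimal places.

H-model: P₀ = D₀[(1+g_L) + H(g_S−g_L)]/(r−g_L), with H = 8/2 = 4.
P₀ = 11.31 × [(1+0.038) + 4×(0.184−0.038)] / (0.154−0.038)
   = 11.31 × 1.6220 / 0.116 = 158.1450

$158.15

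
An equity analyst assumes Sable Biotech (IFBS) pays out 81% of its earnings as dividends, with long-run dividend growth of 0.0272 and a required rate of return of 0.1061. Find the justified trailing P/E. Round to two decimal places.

Justified trailing P/E = b(1+g)/(r−g) = 0.81×(1+0.0272)/(0.1061−0.0272) = 10.5454

10.55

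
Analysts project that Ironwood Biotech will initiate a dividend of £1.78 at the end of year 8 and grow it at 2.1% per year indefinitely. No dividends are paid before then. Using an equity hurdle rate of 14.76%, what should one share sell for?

Deferred-dividend DDM. At t=7 the remaining stream is a growing perpetuity with first payment D_8 = 1.78.
V_7 = D_8/(r−g) = 1.78/(0.1476−0.021) = 14.0600
P₀ = V_7/(1+r)^7 = 14.0600/(1+0.1476)^7 = 5.3636

£5.36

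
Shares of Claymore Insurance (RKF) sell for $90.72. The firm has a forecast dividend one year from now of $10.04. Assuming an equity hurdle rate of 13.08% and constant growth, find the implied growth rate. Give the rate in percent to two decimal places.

2.01%

From P₀ = D₁/(r − g), the implied growth is g = r − D₁/P₀.
g = 0.1308 − 10.04/90.72 = 0.1308 − 0.11067 = 0.02013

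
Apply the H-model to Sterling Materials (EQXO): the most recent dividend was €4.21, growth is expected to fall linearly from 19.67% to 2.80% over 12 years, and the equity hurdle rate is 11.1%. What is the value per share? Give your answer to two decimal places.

H-model: P₀ = D₀[(1+g_L) + H(g_S−g_L)]/(r−g_L), with H = 12/2 = 6.
P₀ = 4.21 × [(1+0.028) + 6×(0.1967−0.028)] / (0.111−0.028)
   = 4.21 × 2.0402 / 0.083 = 103.4848

€103.48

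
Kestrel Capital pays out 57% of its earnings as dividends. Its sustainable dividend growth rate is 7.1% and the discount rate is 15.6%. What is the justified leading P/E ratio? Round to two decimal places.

Justified leading P/E = b/(r−g) = 0.57/(0.156−0.071) = 6.7059

6.71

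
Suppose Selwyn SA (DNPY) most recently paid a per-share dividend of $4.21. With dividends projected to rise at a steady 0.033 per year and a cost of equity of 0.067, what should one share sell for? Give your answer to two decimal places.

Gordon growth model: P₀ = D₁/(r − g). D₁ = 4.21 × (1 + 0.033) = 4.3489.
P₀ = 4.3489 / (0.067 − 0.033) = 4.3489 / 0.034 = 127.9097

$127.91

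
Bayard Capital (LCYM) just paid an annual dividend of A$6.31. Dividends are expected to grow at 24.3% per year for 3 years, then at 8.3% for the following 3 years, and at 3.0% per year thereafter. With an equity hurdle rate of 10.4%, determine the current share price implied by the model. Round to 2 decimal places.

A$168.45

Three-stage DDM. Project D₁…D_6; terminal Gordon value at t=6 with g = 0.03; discount at r = 0.104.
D_1 = 7.8433
D_2 = 9.7493
D_3 = 12.1183
D_4 = 13.1242
D_5 = 14.2135
D_6 = 15.3932
TV_6 = 15.8550/(0.104−0.03) = 214.2563
P₀ = Σ Dₜ/(1+r)ᵗ + TV_6/(1+r)^6 = 168.4495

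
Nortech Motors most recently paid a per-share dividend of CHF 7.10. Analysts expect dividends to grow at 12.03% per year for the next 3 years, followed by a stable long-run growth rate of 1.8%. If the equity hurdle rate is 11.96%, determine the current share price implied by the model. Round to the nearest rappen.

Two-stage DDM. Project D₁…D_3 at 0.1203, terminal growth 0.018, discount at r = 0.1196.
D_1 = 7.9541
D_2 = 8.9110
D_3 = 9.9830
Terminal value at t=3: TV = D_4/(r−g) = 10.1627/(0.1196−0.018) = 100.0266
P₀ = 7.9541/(1+0.1196)^1 + 8.9110/(1+0.1196)^2 + 9.9830/(1+0.1196)^3 + 100.0266/(1+0.1196)^3 = 92.5999

CHF 92.60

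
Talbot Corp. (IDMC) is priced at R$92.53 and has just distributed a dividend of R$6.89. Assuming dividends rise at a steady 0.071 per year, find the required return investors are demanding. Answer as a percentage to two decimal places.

Rearranging the constant-growth DDM: r = D₁/P₀ + g.
D₁ = 6.89 × (1 + 0.071) = 7.3792.
r = 7.3792 / 92.53 + 0.071 = 0.07975 + 0.071 = 0.15075

15.07%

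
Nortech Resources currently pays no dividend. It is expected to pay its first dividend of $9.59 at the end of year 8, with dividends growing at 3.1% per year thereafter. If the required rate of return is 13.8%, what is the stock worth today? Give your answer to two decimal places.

Deferred-dividend DDM. At t=7 the remaining stream is a growing perpetuity with first payment D_8 = 9.59.
V_7 = D_8/(r−g) = 9.59/(0.138−0.031) = 89.6262
P₀ = V_7/(1+r)^7 = 89.6262/(1+0.138)^7 = 36.2609

$36.26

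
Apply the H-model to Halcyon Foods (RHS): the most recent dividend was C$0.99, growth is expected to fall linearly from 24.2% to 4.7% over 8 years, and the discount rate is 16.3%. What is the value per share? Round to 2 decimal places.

H-model: P₀ = D₀[(1+g_L) + H(g_S−g_L)]/(r−g_L), with H = 8/2 = 4.
P₀ = 0.99 × [(1+0.047) + 4×(0.242−0.047)] / (0.163−0.047)
   = 0.99 × 1.8270 / 0.116 = 15.5925

C$15.59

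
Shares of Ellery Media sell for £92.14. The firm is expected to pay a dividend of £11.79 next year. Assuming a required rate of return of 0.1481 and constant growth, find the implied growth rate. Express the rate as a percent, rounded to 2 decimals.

2.01%

From P₀ = D₁/(r − g), the implied growth is g = r − D₁/P₀.
g = 0.1481 − 11.79/92.14 = 0.1481 − 0.12796 = 0.02014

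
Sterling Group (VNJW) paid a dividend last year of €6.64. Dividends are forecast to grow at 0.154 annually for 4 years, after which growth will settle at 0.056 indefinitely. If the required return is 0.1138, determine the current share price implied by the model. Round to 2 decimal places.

€168.84

Two-stage DDM. Project D₁…D_4 at 0.154, terminal growth 0.056, discount at r = 0.1138.
D_1 = 7.6626
D_2 = 8.8426
D_3 = 10.2044
D_4 = 11.7758
Terminal value at t=4: TV = D_5/(r−g) = 12.4353/(0.1138−0.056) = 215.1431
P₀ = 7.6626/(1+0.1138)^1 + 8.8426/(1+0.1138)^2 + 10.2044/(1+0.1138)^3 + 11.7758/(1+0.1138)^4 + 215.1431/(1+0.1138)^4 = 168.8418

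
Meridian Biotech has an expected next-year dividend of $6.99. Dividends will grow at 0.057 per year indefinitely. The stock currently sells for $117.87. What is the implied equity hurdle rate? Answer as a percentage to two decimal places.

Rearranging the constant-growth DDM: r = D₁/P₀ + g.
r = 6.9900 / 117.87 + 0.057 = 0.05930 + 0.057 = 0.11630

11.63%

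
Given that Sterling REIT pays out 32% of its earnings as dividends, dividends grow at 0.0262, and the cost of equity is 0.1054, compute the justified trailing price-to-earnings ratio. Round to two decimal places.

Justified trailing P/E = b(1+g)/(r−g) = 0.32×(1+0.0262)/(0.1054−0.0262) = 4.1463

4.15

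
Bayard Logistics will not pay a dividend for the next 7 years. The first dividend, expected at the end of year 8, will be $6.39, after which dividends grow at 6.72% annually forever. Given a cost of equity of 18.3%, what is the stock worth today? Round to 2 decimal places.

Deferred-dividend DDM. At t=7 the remaining stream is a growing perpetuity with first payment D_8 = 6.39.
V_7 = D_8/(r−g) = 6.39/(0.183−0.0672) = 55.1813
P₀ = V_7/(1+r)^7 = 55.1813/(1+0.183)^7 = 17.0176

$17.02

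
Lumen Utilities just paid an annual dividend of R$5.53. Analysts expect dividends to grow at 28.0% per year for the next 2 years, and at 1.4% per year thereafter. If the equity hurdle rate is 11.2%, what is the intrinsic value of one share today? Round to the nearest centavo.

Two-stage DDM. Project D₁…D_2 at 0.28, terminal growth 0.014, discount at r = 0.112.
D_1 = 7.0784
D_2 = 9.0604
Terminal value at t=2: TV = D_3/(r−g) = 9.1872/(0.112−0.014) = 93.7469
P₀ = 7.0784/(1+0.112)^1 + 9.0604/(1+0.112)^2 + 93.7469/(1+0.112)^2 = 89.5063

R$89.51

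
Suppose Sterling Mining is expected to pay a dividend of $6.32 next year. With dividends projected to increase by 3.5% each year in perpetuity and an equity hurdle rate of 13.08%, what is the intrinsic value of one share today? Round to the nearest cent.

Gordon growth model: P₀ = D₁/(r − g), with D₁ = 6.32 given directly.
P₀ = 6.3200 / (0.1308 − 0.035) = 6.3200 / 0.0958 = 65.9708

$65.97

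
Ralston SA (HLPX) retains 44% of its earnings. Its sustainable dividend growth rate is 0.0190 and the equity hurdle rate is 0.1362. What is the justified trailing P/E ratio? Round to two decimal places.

4.87

Payout ratio b = 1 − 0.44 = 0.56.
Justified trailing P/E = b(1+g)/(r−g) = 0.56×(1+0.019)/(0.1362−0.019) = 4.8689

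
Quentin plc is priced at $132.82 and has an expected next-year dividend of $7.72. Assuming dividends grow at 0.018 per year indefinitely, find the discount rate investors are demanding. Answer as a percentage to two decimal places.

7.61%

Rearranging the constant-growth DDM: r = D₁/P₀ + g.
r = 7.7200 / 132.82 + 0.018 = 0.05812 + 0.018 = 0.07612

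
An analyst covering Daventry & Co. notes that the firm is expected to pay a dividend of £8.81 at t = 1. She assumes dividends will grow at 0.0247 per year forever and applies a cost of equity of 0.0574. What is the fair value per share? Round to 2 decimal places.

Gordon growth model: P₀ = D₁/(r − g), with D₁ = 8.81 given directly.
P₀ = 8.8100 / (0.0574 − 0.0247) = 8.8100 / 0.0327 = 269.4190

£269.42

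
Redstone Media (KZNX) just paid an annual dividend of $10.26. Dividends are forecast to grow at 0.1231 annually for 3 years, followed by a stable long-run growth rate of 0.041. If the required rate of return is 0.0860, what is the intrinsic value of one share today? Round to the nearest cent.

$295.44

Two-stage DDM. Project D₁…D_3 at 0.1231, terminal growth 0.041, discount at r = 0.086.
D_1 = 11.5230
D_2 = 12.9415
D_3 = 14.5346
Terminal value at t=3: TV = D_4/(r−g) = 15.1305/(0.086−0.041) = 336.2334
P₀ = 11.5230/(1+0.086)^1 + 12.9415/(1+0.086)^2 + 14.5346/(1+0.086)^3 + 336.2334/(1+0.086)^3 = 295.4447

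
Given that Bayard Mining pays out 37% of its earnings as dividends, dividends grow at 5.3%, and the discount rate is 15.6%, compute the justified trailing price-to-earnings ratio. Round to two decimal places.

3.78

Justified trailing P/E = b(1+g)/(r−g) = 0.37×(1+0.053)/(0.156−0.053) = 3.7826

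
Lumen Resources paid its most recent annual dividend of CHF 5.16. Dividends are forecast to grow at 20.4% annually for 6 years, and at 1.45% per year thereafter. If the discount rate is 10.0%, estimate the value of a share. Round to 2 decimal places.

CHF 148.26

Two-stage DDM. Project D₁…D_6 at 0.204, terminal growth 0.0145, discount at r = 0.1.
D_1 = 6.2126
D_2 = 7.4800
D_3 = 9.0059
D_4 = 10.8432
D_5 = 13.0552
D_6 = 15.7184
Terminal value at t=6: TV = D_7/(r−g) = 15.9463/(0.1−0.0145) = 186.5068
P₀ = 6.2126/(1+0.1)^1 + 7.4800/(1+0.1)^2 + 9.0059/(1+0.1)^3 + 10.8432/(1+0.1)^4 + 13.0552/(1+0.1)^5 + 15.7184/(1+0.1)^6 + 186.5068/(1+0.1)^6 = 148.2591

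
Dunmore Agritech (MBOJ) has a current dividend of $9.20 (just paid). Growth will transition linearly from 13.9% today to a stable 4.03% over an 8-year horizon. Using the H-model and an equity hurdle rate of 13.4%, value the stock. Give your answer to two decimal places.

$140.91

H-model: P₀ = D₀[(1+g_L) + H(g_S−g_L)]/(r−g_L), with H = 8/2 = 4.
P₀ = 9.20 × [(1+0.0403) + 4×(0.139−0.0403)] / (0.134−0.0403)
   = 9.20 × 1.4351 / 0.0937 = 140.9063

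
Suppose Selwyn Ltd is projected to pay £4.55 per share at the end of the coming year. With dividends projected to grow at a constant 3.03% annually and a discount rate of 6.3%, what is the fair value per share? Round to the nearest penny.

Gordon growth model: P₀ = D₁/(r − g), with D₁ = 4.55 given directly.
P₀ = 4.5500 / (0.063 − 0.0303) = 4.5500 / 0.0327 = 139.1437

£139.14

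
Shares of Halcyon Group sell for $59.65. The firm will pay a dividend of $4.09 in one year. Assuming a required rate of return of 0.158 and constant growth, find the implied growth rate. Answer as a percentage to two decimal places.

From P₀ = D₁/(r − g), the implied growth is g = r − D₁/P₀.
g = 0.158 − 4.09/59.65 = 0.158 − 0.06857 = 0.08943

8.94%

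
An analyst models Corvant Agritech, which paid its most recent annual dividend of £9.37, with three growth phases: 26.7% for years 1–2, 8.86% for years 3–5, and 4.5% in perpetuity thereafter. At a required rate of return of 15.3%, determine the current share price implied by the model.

Three-stage DDM. Project D₁…D_5; terminal Gordon value at t=5 with g = 0.045; discount at r = 0.153.
D_1 = 11.8718
D_2 = 15.0416
D_3 = 16.3742
D_4 = 17.8250
D_5 = 19.4043
TV_5 = 20.2775/(0.153−0.045) = 187.7545
P₀ = Σ Dₜ/(1+r)ᵗ + TV_5/(1+r)^5 = 144.0408

£144.04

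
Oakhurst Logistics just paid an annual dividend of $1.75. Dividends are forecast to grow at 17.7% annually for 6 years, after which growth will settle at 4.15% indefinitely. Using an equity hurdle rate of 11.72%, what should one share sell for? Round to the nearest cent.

Two-stage DDM. Project D₁…D_6 at 0.177, terminal growth 0.0415, discount at r = 0.1172.
D_1 = 2.0598
D_2 = 2.4243
D_3 = 2.8534
D_4 = 3.3585
D_5 = 3.9529
D_6 = 4.6526
Terminal value at t=6: TV = D_7/(r−g) = 4.8457/(0.1172−0.0415) = 64.0118
P₀ = 2.0598/(1+0.1172)^1 + 2.4243/(1+0.1172)^2 + 2.8534/(1+0.1172)^3 + 3.3585/(1+0.1172)^4 + 3.9529/(1+0.1172)^5 + 4.6526/(1+0.1172)^6 + 64.0118/(1+0.1172)^6 = 45.5734

$45.57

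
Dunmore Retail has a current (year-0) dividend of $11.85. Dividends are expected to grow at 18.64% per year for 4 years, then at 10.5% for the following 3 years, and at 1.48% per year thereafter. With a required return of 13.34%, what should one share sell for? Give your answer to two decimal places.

Three-stage DDM. Project D₁…D_7; terminal Gordon value at t=7 with g = 0.0148; discount at r = 0.1334.
D_1 = 14.0588
D_2 = 16.6794
D_3 = 19.7884
D_4 = 23.4770
D_5 = 25.9421
D_6 = 28.6660
D_7 = 31.6760
TV_7 = 32.1448/(0.1334−0.0148) = 271.0351
P₀ = Σ Dₜ/(1+r)ᵗ + TV_7/(1+r)^7 = 206.5926

$206.59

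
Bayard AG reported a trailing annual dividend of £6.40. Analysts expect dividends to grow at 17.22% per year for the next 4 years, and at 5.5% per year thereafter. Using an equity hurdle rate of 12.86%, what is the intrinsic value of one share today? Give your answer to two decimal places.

£134.93

Two-stage DDM. Project D₁…D_4 at 0.1722, terminal growth 0.055, discount at r = 0.1286.
D_1 = 7.5021
D_2 = 8.7939
D_3 = 10.3083
D_4 = 12.0833
Terminal value at t=4: TV = D_5/(r−g) = 12.7479/(0.1286−0.055) = 173.2054
P₀ = 7.5021/(1+0.1286)^1 + 8.7939/(1+0.1286)^2 + 10.3083/(1+0.1286)^3 + 12.0833/(1+0.1286)^4 + 173.2054/(1+0.1286)^4 = 134.9280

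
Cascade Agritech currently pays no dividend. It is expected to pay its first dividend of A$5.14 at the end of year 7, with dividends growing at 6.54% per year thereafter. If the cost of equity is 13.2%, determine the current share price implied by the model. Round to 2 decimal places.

A$36.68

Deferred-dividend DDM. At t=6 the remaining stream is a growing perpetuity with first payment D_7 = 5.14.
V_6 = D_7/(r−g) = 5.14/(0.132−0.0654) = 77.1772
P₀ = V_6/(1+r)^6 = 77.1772/(1+0.132)^6 = 36.6784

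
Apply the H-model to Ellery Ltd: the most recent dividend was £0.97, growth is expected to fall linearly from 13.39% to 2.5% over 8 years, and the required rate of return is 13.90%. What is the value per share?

H-model: P₀ = D₀[(1+g_L) + H(g_S−g_L)]/(r−g_L), with H = 8/2 = 4.
P₀ = 0.97 × [(1+0.025) + 4×(0.1339−0.025)] / (0.139−0.025)
   = 0.97 × 1.4606 / 0.114 = 12.4279

£12.43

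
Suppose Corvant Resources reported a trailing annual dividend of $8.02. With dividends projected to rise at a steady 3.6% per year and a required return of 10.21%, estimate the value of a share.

$125.70

Gordon growth model: P₀ = D₁/(r − g). D₁ = 8.02 × (1 + 0.036) = 8.3087.
P₀ = 8.3087 / (0.1021 − 0.036) = 8.3087 / 0.0661 = 125.6992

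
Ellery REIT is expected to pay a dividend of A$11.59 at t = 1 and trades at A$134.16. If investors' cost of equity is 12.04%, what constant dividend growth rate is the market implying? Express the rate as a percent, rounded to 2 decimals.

3.40%

From P₀ = D₁/(r − g), the implied growth is g = r − D₁/P₀.
g = 0.1204 − 11.59/134.16 = 0.1204 − 0.08639 = 0.03401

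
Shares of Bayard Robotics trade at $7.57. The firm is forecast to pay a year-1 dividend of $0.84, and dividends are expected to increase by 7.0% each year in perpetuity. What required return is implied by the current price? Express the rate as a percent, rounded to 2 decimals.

Rearranging the constant-growth DDM: r = D₁/P₀ + g.
r = 0.8400 / 7.57 + 0.07 = 0.11096 + 0.07 = 0.18096

18.10%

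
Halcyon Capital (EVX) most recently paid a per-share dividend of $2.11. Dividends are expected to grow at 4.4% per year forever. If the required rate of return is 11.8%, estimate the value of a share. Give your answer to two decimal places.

Gordon growth model: P₀ = D₁/(r − g). D₁ = 2.11 × (1 + 0.044) = 2.2028.
P₀ = 2.2028 / (0.118 − 0.044) = 2.2028 / 0.074 = 29.7681

$29.77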